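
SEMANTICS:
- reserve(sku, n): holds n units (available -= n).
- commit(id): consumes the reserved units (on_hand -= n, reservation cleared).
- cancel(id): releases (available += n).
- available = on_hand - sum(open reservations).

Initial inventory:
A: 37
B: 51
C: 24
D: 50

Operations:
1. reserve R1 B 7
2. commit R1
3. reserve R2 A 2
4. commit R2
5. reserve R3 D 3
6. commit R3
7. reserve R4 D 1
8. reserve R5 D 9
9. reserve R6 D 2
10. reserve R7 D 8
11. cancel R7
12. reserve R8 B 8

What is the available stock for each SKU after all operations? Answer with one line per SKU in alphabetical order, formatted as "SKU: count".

Step 1: reserve R1 B 7 -> on_hand[A=37 B=51 C=24 D=50] avail[A=37 B=44 C=24 D=50] open={R1}
Step 2: commit R1 -> on_hand[A=37 B=44 C=24 D=50] avail[A=37 B=44 C=24 D=50] open={}
Step 3: reserve R2 A 2 -> on_hand[A=37 B=44 C=24 D=50] avail[A=35 B=44 C=24 D=50] open={R2}
Step 4: commit R2 -> on_hand[A=35 B=44 C=24 D=50] avail[A=35 B=44 C=24 D=50] open={}
Step 5: reserve R3 D 3 -> on_hand[A=35 B=44 C=24 D=50] avail[A=35 B=44 C=24 D=47] open={R3}
Step 6: commit R3 -> on_hand[A=35 B=44 C=24 D=47] avail[A=35 B=44 C=24 D=47] open={}
Step 7: reserve R4 D 1 -> on_hand[A=35 B=44 C=24 D=47] avail[A=35 B=44 C=24 D=46] open={R4}
Step 8: reserve R5 D 9 -> on_hand[A=35 B=44 C=24 D=47] avail[A=35 B=44 C=24 D=37] open={R4,R5}
Step 9: reserve R6 D 2 -> on_hand[A=35 B=44 C=24 D=47] avail[A=35 B=44 C=24 D=35] open={R4,R5,R6}
Step 10: reserve R7 D 8 -> on_hand[A=35 B=44 C=24 D=47] avail[A=35 B=44 C=24 D=27] open={R4,R5,R6,R7}
Step 11: cancel R7 -> on_hand[A=35 B=44 C=24 D=47] avail[A=35 B=44 C=24 D=35] open={R4,R5,R6}
Step 12: reserve R8 B 8 -> on_hand[A=35 B=44 C=24 D=47] avail[A=35 B=36 C=24 D=35] open={R4,R5,R6,R8}

Answer: A: 35
B: 36
C: 24
D: 35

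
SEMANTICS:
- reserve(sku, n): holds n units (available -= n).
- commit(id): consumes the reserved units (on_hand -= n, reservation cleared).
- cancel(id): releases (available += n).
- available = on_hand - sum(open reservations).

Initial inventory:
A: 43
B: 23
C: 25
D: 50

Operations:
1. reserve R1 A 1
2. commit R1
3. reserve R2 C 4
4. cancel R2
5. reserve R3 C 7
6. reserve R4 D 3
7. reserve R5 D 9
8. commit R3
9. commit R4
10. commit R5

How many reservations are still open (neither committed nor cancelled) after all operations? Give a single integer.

Answer: 0

Derivation:
Step 1: reserve R1 A 1 -> on_hand[A=43 B=23 C=25 D=50] avail[A=42 B=23 C=25 D=50] open={R1}
Step 2: commit R1 -> on_hand[A=42 B=23 C=25 D=50] avail[A=42 B=23 C=25 D=50] open={}
Step 3: reserve R2 C 4 -> on_hand[A=42 B=23 C=25 D=50] avail[A=42 B=23 C=21 D=50] open={R2}
Step 4: cancel R2 -> on_hand[A=42 B=23 C=25 D=50] avail[A=42 B=23 C=25 D=50] open={}
Step 5: reserve R3 C 7 -> on_hand[A=42 B=23 C=25 D=50] avail[A=42 B=23 C=18 D=50] open={R3}
Step 6: reserve R4 D 3 -> on_hand[A=42 B=23 C=25 D=50] avail[A=42 B=23 C=18 D=47] open={R3,R4}
Step 7: reserve R5 D 9 -> on_hand[A=42 B=23 C=25 D=50] avail[A=42 B=23 C=18 D=38] open={R3,R4,R5}
Step 8: commit R3 -> on_hand[A=42 B=23 C=18 D=50] avail[A=42 B=23 C=18 D=38] open={R4,R5}
Step 9: commit R4 -> on_hand[A=42 B=23 C=18 D=47] avail[A=42 B=23 C=18 D=38] open={R5}
Step 10: commit R5 -> on_hand[A=42 B=23 C=18 D=38] avail[A=42 B=23 C=18 D=38] open={}
Open reservations: [] -> 0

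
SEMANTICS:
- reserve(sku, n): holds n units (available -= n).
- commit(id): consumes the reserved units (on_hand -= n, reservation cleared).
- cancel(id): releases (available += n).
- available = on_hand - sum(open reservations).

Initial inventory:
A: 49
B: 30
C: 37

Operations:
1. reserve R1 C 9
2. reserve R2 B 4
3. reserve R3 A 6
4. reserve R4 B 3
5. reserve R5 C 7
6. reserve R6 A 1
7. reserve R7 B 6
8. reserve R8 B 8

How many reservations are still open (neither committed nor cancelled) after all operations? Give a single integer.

Step 1: reserve R1 C 9 -> on_hand[A=49 B=30 C=37] avail[A=49 B=30 C=28] open={R1}
Step 2: reserve R2 B 4 -> on_hand[A=49 B=30 C=37] avail[A=49 B=26 C=28] open={R1,R2}
Step 3: reserve R3 A 6 -> on_hand[A=49 B=30 C=37] avail[A=43 B=26 C=28] open={R1,R2,R3}
Step 4: reserve R4 B 3 -> on_hand[A=49 B=30 C=37] avail[A=43 B=23 C=28] open={R1,R2,R3,R4}
Step 5: reserve R5 C 7 -> on_hand[A=49 B=30 C=37] avail[A=43 B=23 C=21] open={R1,R2,R3,R4,R5}
Step 6: reserve R6 A 1 -> on_hand[A=49 B=30 C=37] avail[A=42 B=23 C=21] open={R1,R2,R3,R4,R5,R6}
Step 7: reserve R7 B 6 -> on_hand[A=49 B=30 C=37] avail[A=42 B=17 C=21] open={R1,R2,R3,R4,R5,R6,R7}
Step 8: reserve R8 B 8 -> on_hand[A=49 B=30 C=37] avail[A=42 B=9 C=21] open={R1,R2,R3,R4,R5,R6,R7,R8}
Open reservations: ['R1', 'R2', 'R3', 'R4', 'R5', 'R6', 'R7', 'R8'] -> 8

Answer: 8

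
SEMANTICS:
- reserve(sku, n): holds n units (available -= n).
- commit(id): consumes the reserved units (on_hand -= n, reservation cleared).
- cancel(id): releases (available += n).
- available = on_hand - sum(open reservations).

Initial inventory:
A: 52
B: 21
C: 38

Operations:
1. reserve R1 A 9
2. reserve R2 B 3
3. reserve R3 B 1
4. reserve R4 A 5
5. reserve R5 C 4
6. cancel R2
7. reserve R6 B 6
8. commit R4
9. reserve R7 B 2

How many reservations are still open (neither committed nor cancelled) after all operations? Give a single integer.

Step 1: reserve R1 A 9 -> on_hand[A=52 B=21 C=38] avail[A=43 B=21 C=38] open={R1}
Step 2: reserve R2 B 3 -> on_hand[A=52 B=21 C=38] avail[A=43 B=18 C=38] open={R1,R2}
Step 3: reserve R3 B 1 -> on_hand[A=52 B=21 C=38] avail[A=43 B=17 C=38] open={R1,R2,R3}
Step 4: reserve R4 A 5 -> on_hand[A=52 B=21 C=38] avail[A=38 B=17 C=38] open={R1,R2,R3,R4}
Step 5: reserve R5 C 4 -> on_hand[A=52 B=21 C=38] avail[A=38 B=17 C=34] open={R1,R2,R3,R4,R5}
Step 6: cancel R2 -> on_hand[A=52 B=21 C=38] avail[A=38 B=20 C=34] open={R1,R3,R4,R5}
Step 7: reserve R6 B 6 -> on_hand[A=52 B=21 C=38] avail[A=38 B=14 C=34] open={R1,R3,R4,R5,R6}
Step 8: commit R4 -> on_hand[A=47 B=21 C=38] avail[A=38 B=14 C=34] open={R1,R3,R5,R6}
Step 9: reserve R7 B 2 -> on_hand[A=47 B=21 C=38] avail[A=38 B=12 C=34] open={R1,R3,R5,R6,R7}
Open reservations: ['R1', 'R3', 'R5', 'R6', 'R7'] -> 5

Answer: 5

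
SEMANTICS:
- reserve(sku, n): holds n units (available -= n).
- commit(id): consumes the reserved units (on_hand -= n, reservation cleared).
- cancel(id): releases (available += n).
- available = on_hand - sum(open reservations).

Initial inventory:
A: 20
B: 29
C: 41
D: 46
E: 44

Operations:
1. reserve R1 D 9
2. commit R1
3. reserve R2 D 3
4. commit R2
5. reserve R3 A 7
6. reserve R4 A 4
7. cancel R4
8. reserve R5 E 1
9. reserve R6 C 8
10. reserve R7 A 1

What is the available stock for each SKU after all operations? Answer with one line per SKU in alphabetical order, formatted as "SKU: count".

Step 1: reserve R1 D 9 -> on_hand[A=20 B=29 C=41 D=46 E=44] avail[A=20 B=29 C=41 D=37 E=44] open={R1}
Step 2: commit R1 -> on_hand[A=20 B=29 C=41 D=37 E=44] avail[A=20 B=29 C=41 D=37 E=44] open={}
Step 3: reserve R2 D 3 -> on_hand[A=20 B=29 C=41 D=37 E=44] avail[A=20 B=29 C=41 D=34 E=44] open={R2}
Step 4: commit R2 -> on_hand[A=20 B=29 C=41 D=34 E=44] avail[A=20 B=29 C=41 D=34 E=44] open={}
Step 5: reserve R3 A 7 -> on_hand[A=20 B=29 C=41 D=34 E=44] avail[A=13 B=29 C=41 D=34 E=44] open={R3}
Step 6: reserve R4 A 4 -> on_hand[A=20 B=29 C=41 D=34 E=44] avail[A=9 B=29 C=41 D=34 E=44] open={R3,R4}
Step 7: cancel R4 -> on_hand[A=20 B=29 C=41 D=34 E=44] avail[A=13 B=29 C=41 D=34 E=44] open={R3}
Step 8: reserve R5 E 1 -> on_hand[A=20 B=29 C=41 D=34 E=44] avail[A=13 B=29 C=41 D=34 E=43] open={R3,R5}
Step 9: reserve R6 C 8 -> on_hand[A=20 B=29 C=41 D=34 E=44] avail[A=13 B=29 C=33 D=34 E=43] open={R3,R5,R6}
Step 10: reserve R7 A 1 -> on_hand[A=20 B=29 C=41 D=34 E=44] avail[A=12 B=29 C=33 D=34 E=43] open={R3,R5,R6,R7}

Answer: A: 12
B: 29
C: 33
D: 34
E: 43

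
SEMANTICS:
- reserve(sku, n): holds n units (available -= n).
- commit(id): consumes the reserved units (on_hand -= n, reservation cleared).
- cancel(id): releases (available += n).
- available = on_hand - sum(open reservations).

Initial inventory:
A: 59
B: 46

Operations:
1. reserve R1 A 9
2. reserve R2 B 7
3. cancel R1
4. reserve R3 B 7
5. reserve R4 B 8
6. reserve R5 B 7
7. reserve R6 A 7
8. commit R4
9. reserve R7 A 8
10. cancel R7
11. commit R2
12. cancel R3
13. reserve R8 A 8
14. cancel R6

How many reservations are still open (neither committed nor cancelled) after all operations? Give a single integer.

Answer: 2

Derivation:
Step 1: reserve R1 A 9 -> on_hand[A=59 B=46] avail[A=50 B=46] open={R1}
Step 2: reserve R2 B 7 -> on_hand[A=59 B=46] avail[A=50 B=39] open={R1,R2}
Step 3: cancel R1 -> on_hand[A=59 B=46] avail[A=59 B=39] open={R2}
Step 4: reserve R3 B 7 -> on_hand[A=59 B=46] avail[A=59 B=32] open={R2,R3}
Step 5: reserve R4 B 8 -> on_hand[A=59 B=46] avail[A=59 B=24] open={R2,R3,R4}
Step 6: reserve R5 B 7 -> on_hand[A=59 B=46] avail[A=59 B=17] open={R2,R3,R4,R5}
Step 7: reserve R6 A 7 -> on_hand[A=59 B=46] avail[A=52 B=17] open={R2,R3,R4,R5,R6}
Step 8: commit R4 -> on_hand[A=59 B=38] avail[A=52 B=17] open={R2,R3,R5,R6}
Step 9: reserve R7 A 8 -> on_hand[A=59 B=38] avail[A=44 B=17] open={R2,R3,R5,R6,R7}
Step 10: cancel R7 -> on_hand[A=59 B=38] avail[A=52 B=17] open={R2,R3,R5,R6}
Step 11: commit R2 -> on_hand[A=59 B=31] avail[A=52 B=17] open={R3,R5,R6}
Step 12: cancel R3 -> on_hand[A=59 B=31] avail[A=52 B=24] open={R5,R6}
Step 13: reserve R8 A 8 -> on_hand[A=59 B=31] avail[A=44 B=24] open={R5,R6,R8}
Step 14: cancel R6 -> on_hand[A=59 B=31] avail[A=51 B=24] open={R5,R8}
Open reservations: ['R5', 'R8'] -> 2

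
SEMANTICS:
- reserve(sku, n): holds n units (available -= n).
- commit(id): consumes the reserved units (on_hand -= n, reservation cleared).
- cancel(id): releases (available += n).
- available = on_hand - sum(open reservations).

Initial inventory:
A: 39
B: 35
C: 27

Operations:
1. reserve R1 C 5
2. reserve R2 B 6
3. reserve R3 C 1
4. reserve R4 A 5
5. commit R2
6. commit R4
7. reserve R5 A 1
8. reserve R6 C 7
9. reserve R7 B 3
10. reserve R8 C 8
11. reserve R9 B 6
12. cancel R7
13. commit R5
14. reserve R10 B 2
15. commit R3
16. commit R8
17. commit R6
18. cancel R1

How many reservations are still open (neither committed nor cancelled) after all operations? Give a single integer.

Answer: 2

Derivation:
Step 1: reserve R1 C 5 -> on_hand[A=39 B=35 C=27] avail[A=39 B=35 C=22] open={R1}
Step 2: reserve R2 B 6 -> on_hand[A=39 B=35 C=27] avail[A=39 B=29 C=22] open={R1,R2}
Step 3: reserve R3 C 1 -> on_hand[A=39 B=35 C=27] avail[A=39 B=29 C=21] open={R1,R2,R3}
Step 4: reserve R4 A 5 -> on_hand[A=39 B=35 C=27] avail[A=34 B=29 C=21] open={R1,R2,R3,R4}
Step 5: commit R2 -> on_hand[A=39 B=29 C=27] avail[A=34 B=29 C=21] open={R1,R3,R4}
Step 6: commit R4 -> on_hand[A=34 B=29 C=27] avail[A=34 B=29 C=21] open={R1,R3}
Step 7: reserve R5 A 1 -> on_hand[A=34 B=29 C=27] avail[A=33 B=29 C=21] open={R1,R3,R5}
Step 8: reserve R6 C 7 -> on_hand[A=34 B=29 C=27] avail[A=33 B=29 C=14] open={R1,R3,R5,R6}
Step 9: reserve R7 B 3 -> on_hand[A=34 B=29 C=27] avail[A=33 B=26 C=14] open={R1,R3,R5,R6,R7}
Step 10: reserve R8 C 8 -> on_hand[A=34 B=29 C=27] avail[A=33 B=26 C=6] open={R1,R3,R5,R6,R7,R8}
Step 11: reserve R9 B 6 -> on_hand[A=34 B=29 C=27] avail[A=33 B=20 C=6] open={R1,R3,R5,R6,R7,R8,R9}
Step 12: cancel R7 -> on_hand[A=34 B=29 C=27] avail[A=33 B=23 C=6] open={R1,R3,R5,R6,R8,R9}
Step 13: commit R5 -> on_hand[A=33 B=29 C=27] avail[A=33 B=23 C=6] open={R1,R3,R6,R8,R9}
Step 14: reserve R10 B 2 -> on_hand[A=33 B=29 C=27] avail[A=33 B=21 C=6] open={R1,R10,R3,R6,R8,R9}
Step 15: commit R3 -> on_hand[A=33 B=29 C=26] avail[A=33 B=21 C=6] open={R1,R10,R6,R8,R9}
Step 16: commit R8 -> on_hand[A=33 B=29 C=18] avail[A=33 B=21 C=6] open={R1,R10,R6,R9}
Step 17: commit R6 -> on_hand[A=33 B=29 C=11] avail[A=33 B=21 C=6] open={R1,R10,R9}
Step 18: cancel R1 -> on_hand[A=33 B=29 C=11] avail[A=33 B=21 C=11] open={R10,R9}
Open reservations: ['R10', 'R9'] -> 2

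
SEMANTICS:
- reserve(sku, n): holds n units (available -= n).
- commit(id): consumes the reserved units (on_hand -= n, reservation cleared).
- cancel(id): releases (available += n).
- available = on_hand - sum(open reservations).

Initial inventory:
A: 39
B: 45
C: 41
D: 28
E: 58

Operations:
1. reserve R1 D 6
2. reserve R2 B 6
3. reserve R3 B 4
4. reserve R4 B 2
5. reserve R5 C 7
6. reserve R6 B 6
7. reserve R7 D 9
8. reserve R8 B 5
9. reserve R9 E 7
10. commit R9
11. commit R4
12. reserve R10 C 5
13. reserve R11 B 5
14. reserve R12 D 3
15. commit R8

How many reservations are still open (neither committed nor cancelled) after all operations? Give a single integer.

Step 1: reserve R1 D 6 -> on_hand[A=39 B=45 C=41 D=28 E=58] avail[A=39 B=45 C=41 D=22 E=58] open={R1}
Step 2: reserve R2 B 6 -> on_hand[A=39 B=45 C=41 D=28 E=58] avail[A=39 B=39 C=41 D=22 E=58] open={R1,R2}
Step 3: reserve R3 B 4 -> on_hand[A=39 B=45 C=41 D=28 E=58] avail[A=39 B=35 C=41 D=22 E=58] open={R1,R2,R3}
Step 4: reserve R4 B 2 -> on_hand[A=39 B=45 C=41 D=28 E=58] avail[A=39 B=33 C=41 D=22 E=58] open={R1,R2,R3,R4}
Step 5: reserve R5 C 7 -> on_hand[A=39 B=45 C=41 D=28 E=58] avail[A=39 B=33 C=34 D=22 E=58] open={R1,R2,R3,R4,R5}
Step 6: reserve R6 B 6 -> on_hand[A=39 B=45 C=41 D=28 E=58] avail[A=39 B=27 C=34 D=22 E=58] open={R1,R2,R3,R4,R5,R6}
Step 7: reserve R7 D 9 -> on_hand[A=39 B=45 C=41 D=28 E=58] avail[A=39 B=27 C=34 D=13 E=58] open={R1,R2,R3,R4,R5,R6,R7}
Step 8: reserve R8 B 5 -> on_hand[A=39 B=45 C=41 D=28 E=58] avail[A=39 B=22 C=34 D=13 E=58] open={R1,R2,R3,R4,R5,R6,R7,R8}
Step 9: reserve R9 E 7 -> on_hand[A=39 B=45 C=41 D=28 E=58] avail[A=39 B=22 C=34 D=13 E=51] open={R1,R2,R3,R4,R5,R6,R7,R8,R9}
Step 10: commit R9 -> on_hand[A=39 B=45 C=41 D=28 E=51] avail[A=39 B=22 C=34 D=13 E=51] open={R1,R2,R3,R4,R5,R6,R7,R8}
Step 11: commit R4 -> on_hand[A=39 B=43 C=41 D=28 E=51] avail[A=39 B=22 C=34 D=13 E=51] open={R1,R2,R3,R5,R6,R7,R8}
Step 12: reserve R10 C 5 -> on_hand[A=39 B=43 C=41 D=28 E=51] avail[A=39 B=22 C=29 D=13 E=51] open={R1,R10,R2,R3,R5,R6,R7,R8}
Step 13: reserve R11 B 5 -> on_hand[A=39 B=43 C=41 D=28 E=51] avail[A=39 B=17 C=29 D=13 E=51] open={R1,R10,R11,R2,R3,R5,R6,R7,R8}
Step 14: reserve R12 D 3 -> on_hand[A=39 B=43 C=41 D=28 E=51] avail[A=39 B=17 C=29 D=10 E=51] open={R1,R10,R11,R12,R2,R3,R5,R6,R7,R8}
Step 15: commit R8 -> on_hand[A=39 B=38 C=41 D=28 E=51] avail[A=39 B=17 C=29 D=10 E=51] open={R1,R10,R11,R12,R2,R3,R5,R6,R7}
Open reservations: ['R1', 'R10', 'R11', 'R12', 'R2', 'R3', 'R5', 'R6', 'R7'] -> 9

Answer: 9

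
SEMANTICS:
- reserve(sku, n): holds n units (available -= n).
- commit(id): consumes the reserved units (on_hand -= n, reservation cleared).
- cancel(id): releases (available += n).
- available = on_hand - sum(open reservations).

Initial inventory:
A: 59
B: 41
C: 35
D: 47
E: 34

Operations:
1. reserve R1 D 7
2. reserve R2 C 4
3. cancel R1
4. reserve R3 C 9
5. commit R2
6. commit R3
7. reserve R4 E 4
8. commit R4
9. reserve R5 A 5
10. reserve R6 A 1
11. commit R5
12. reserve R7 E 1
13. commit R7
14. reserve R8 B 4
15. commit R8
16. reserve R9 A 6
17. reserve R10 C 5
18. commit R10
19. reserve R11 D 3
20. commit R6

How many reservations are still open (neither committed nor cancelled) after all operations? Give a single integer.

Answer: 2

Derivation:
Step 1: reserve R1 D 7 -> on_hand[A=59 B=41 C=35 D=47 E=34] avail[A=59 B=41 C=35 D=40 E=34] open={R1}
Step 2: reserve R2 C 4 -> on_hand[A=59 B=41 C=35 D=47 E=34] avail[A=59 B=41 C=31 D=40 E=34] open={R1,R2}
Step 3: cancel R1 -> on_hand[A=59 B=41 C=35 D=47 E=34] avail[A=59 B=41 C=31 D=47 E=34] open={R2}
Step 4: reserve R3 C 9 -> on_hand[A=59 B=41 C=35 D=47 E=34] avail[A=59 B=41 C=22 D=47 E=34] open={R2,R3}
Step 5: commit R2 -> on_hand[A=59 B=41 C=31 D=47 E=34] avail[A=59 B=41 C=22 D=47 E=34] open={R3}
Step 6: commit R3 -> on_hand[A=59 B=41 C=22 D=47 E=34] avail[A=59 B=41 C=22 D=47 E=34] open={}
Step 7: reserve R4 E 4 -> on_hand[A=59 B=41 C=22 D=47 E=34] avail[A=59 B=41 C=22 D=47 E=30] open={R4}
Step 8: commit R4 -> on_hand[A=59 B=41 C=22 D=47 E=30] avail[A=59 B=41 C=22 D=47 E=30] open={}
Step 9: reserve R5 A 5 -> on_hand[A=59 B=41 C=22 D=47 E=30] avail[A=54 B=41 C=22 D=47 E=30] open={R5}
Step 10: reserve R6 A 1 -> on_hand[A=59 B=41 C=22 D=47 E=30] avail[A=53 B=41 C=22 D=47 E=30] open={R5,R6}
Step 11: commit R5 -> on_hand[A=54 B=41 C=22 D=47 E=30] avail[A=53 B=41 C=22 D=47 E=30] open={R6}
Step 12: reserve R7 E 1 -> on_hand[A=54 B=41 C=22 D=47 E=30] avail[A=53 B=41 C=22 D=47 E=29] open={R6,R7}
Step 13: commit R7 -> on_hand[A=54 B=41 C=22 D=47 E=29] avail[A=53 B=41 C=22 D=47 E=29] open={R6}
Step 14: reserve R8 B 4 -> on_hand[A=54 B=41 C=22 D=47 E=29] avail[A=53 B=37 C=22 D=47 E=29] open={R6,R8}
Step 15: commit R8 -> on_hand[A=54 B=37 C=22 D=47 E=29] avail[A=53 B=37 C=22 D=47 E=29] open={R6}
Step 16: reserve R9 A 6 -> on_hand[A=54 B=37 C=22 D=47 E=29] avail[A=47 B=37 C=22 D=47 E=29] open={R6,R9}
Step 17: reserve R10 C 5 -> on_hand[A=54 B=37 C=22 D=47 E=29] avail[A=47 B=37 C=17 D=47 E=29] open={R10,R6,R9}
Step 18: commit R10 -> on_hand[A=54 B=37 C=17 D=47 E=29] avail[A=47 B=37 C=17 D=47 E=29] open={R6,R9}
Step 19: reserve R11 D 3 -> on_hand[A=54 B=37 C=17 D=47 E=29] avail[A=47 B=37 C=17 D=44 E=29] open={R11,R6,R9}
Step 20: commit R6 -> on_hand[A=53 B=37 C=17 D=47 E=29] avail[A=47 B=37 C=17 D=44 E=29] open={R11,R9}
Open reservations: ['R11', 'R9'] -> 2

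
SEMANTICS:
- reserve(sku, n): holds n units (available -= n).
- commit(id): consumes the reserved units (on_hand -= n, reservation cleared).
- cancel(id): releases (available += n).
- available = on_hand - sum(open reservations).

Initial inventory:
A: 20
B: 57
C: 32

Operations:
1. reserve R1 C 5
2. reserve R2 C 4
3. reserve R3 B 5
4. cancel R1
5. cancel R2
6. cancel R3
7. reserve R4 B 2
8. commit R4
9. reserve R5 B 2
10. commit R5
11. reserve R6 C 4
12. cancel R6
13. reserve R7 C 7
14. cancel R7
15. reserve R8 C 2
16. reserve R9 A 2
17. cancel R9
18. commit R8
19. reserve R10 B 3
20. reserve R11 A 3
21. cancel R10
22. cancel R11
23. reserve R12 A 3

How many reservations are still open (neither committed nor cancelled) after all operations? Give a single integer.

Step 1: reserve R1 C 5 -> on_hand[A=20 B=57 C=32] avail[A=20 B=57 C=27] open={R1}
Step 2: reserve R2 C 4 -> on_hand[A=20 B=57 C=32] avail[A=20 B=57 C=23] open={R1,R2}
Step 3: reserve R3 B 5 -> on_hand[A=20 B=57 C=32] avail[A=20 B=52 C=23] open={R1,R2,R3}
Step 4: cancel R1 -> on_hand[A=20 B=57 C=32] avail[A=20 B=52 C=28] open={R2,R3}
Step 5: cancel R2 -> on_hand[A=20 B=57 C=32] avail[A=20 B=52 C=32] open={R3}
Step 6: cancel R3 -> on_hand[A=20 B=57 C=32] avail[A=20 B=57 C=32] open={}
Step 7: reserve R4 B 2 -> on_hand[A=20 B=57 C=32] avail[A=20 B=55 C=32] open={R4}
Step 8: commit R4 -> on_hand[A=20 B=55 C=32] avail[A=20 B=55 C=32] open={}
Step 9: reserve R5 B 2 -> on_hand[A=20 B=55 C=32] avail[A=20 B=53 C=32] open={R5}
Step 10: commit R5 -> on_hand[A=20 B=53 C=32] avail[A=20 B=53 C=32] open={}
Step 11: reserve R6 C 4 -> on_hand[A=20 B=53 C=32] avail[A=20 B=53 C=28] open={R6}
Step 12: cancel R6 -> on_hand[A=20 B=53 C=32] avail[A=20 B=53 C=32] open={}
Step 13: reserve R7 C 7 -> on_hand[A=20 B=53 C=32] avail[A=20 B=53 C=25] open={R7}
Step 14: cancel R7 -> on_hand[A=20 B=53 C=32] avail[A=20 B=53 C=32] open={}
Step 15: reserve R8 C 2 -> on_hand[A=20 B=53 C=32] avail[A=20 B=53 C=30] open={R8}
Step 16: reserve R9 A 2 -> on_hand[A=20 B=53 C=32] avail[A=18 B=53 C=30] open={R8,R9}
Step 17: cancel R9 -> on_hand[A=20 B=53 C=32] avail[A=20 B=53 C=30] open={R8}
Step 18: commit R8 -> on_hand[A=20 B=53 C=30] avail[A=20 B=53 C=30] open={}
Step 19: reserve R10 B 3 -> on_hand[A=20 B=53 C=30] avail[A=20 B=50 C=30] open={R10}
Step 20: reserve R11 A 3 -> on_hand[A=20 B=53 C=30] avail[A=17 B=50 C=30] open={R10,R11}
Step 21: cancel R10 -> on_hand[A=20 B=53 C=30] avail[A=17 B=53 C=30] open={R11}
Step 22: cancel R11 -> on_hand[A=20 B=53 C=30] avail[A=20 B=53 C=30] open={}
Step 23: reserve R12 A 3 -> on_hand[A=20 B=53 C=30] avail[A=17 B=53 C=30] open={R12}
Open reservations: ['R12'] -> 1

Answer: 1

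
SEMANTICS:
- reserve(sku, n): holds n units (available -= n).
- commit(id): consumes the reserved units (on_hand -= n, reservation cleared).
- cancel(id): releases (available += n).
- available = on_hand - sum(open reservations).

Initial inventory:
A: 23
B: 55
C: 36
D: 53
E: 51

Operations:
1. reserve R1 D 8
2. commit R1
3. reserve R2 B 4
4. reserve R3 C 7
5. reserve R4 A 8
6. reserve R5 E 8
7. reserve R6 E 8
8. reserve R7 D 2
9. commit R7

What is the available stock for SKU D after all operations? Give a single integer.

Step 1: reserve R1 D 8 -> on_hand[A=23 B=55 C=36 D=53 E=51] avail[A=23 B=55 C=36 D=45 E=51] open={R1}
Step 2: commit R1 -> on_hand[A=23 B=55 C=36 D=45 E=51] avail[A=23 B=55 C=36 D=45 E=51] open={}
Step 3: reserve R2 B 4 -> on_hand[A=23 B=55 C=36 D=45 E=51] avail[A=23 B=51 C=36 D=45 E=51] open={R2}
Step 4: reserve R3 C 7 -> on_hand[A=23 B=55 C=36 D=45 E=51] avail[A=23 B=51 C=29 D=45 E=51] open={R2,R3}
Step 5: reserve R4 A 8 -> on_hand[A=23 B=55 C=36 D=45 E=51] avail[A=15 B=51 C=29 D=45 E=51] open={R2,R3,R4}
Step 6: reserve R5 E 8 -> on_hand[A=23 B=55 C=36 D=45 E=51] avail[A=15 B=51 C=29 D=45 E=43] open={R2,R3,R4,R5}
Step 7: reserve R6 E 8 -> on_hand[A=23 B=55 C=36 D=45 E=51] avail[A=15 B=51 C=29 D=45 E=35] open={R2,R3,R4,R5,R6}
Step 8: reserve R7 D 2 -> on_hand[A=23 B=55 C=36 D=45 E=51] avail[A=15 B=51 C=29 D=43 E=35] open={R2,R3,R4,R5,R6,R7}
Step 9: commit R7 -> on_hand[A=23 B=55 C=36 D=43 E=51] avail[A=15 B=51 C=29 D=43 E=35] open={R2,R3,R4,R5,R6}
Final available[D] = 43

Answer: 43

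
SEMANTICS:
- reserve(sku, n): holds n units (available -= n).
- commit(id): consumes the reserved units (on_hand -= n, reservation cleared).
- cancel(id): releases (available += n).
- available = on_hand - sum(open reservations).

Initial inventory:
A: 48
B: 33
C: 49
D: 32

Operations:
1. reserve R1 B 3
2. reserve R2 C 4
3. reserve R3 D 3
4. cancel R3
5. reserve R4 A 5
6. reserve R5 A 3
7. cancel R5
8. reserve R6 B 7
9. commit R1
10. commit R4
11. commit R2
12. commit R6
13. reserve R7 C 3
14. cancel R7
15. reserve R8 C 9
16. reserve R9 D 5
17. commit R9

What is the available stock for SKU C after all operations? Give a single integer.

Answer: 36

Derivation:
Step 1: reserve R1 B 3 -> on_hand[A=48 B=33 C=49 D=32] avail[A=48 B=30 C=49 D=32] open={R1}
Step 2: reserve R2 C 4 -> on_hand[A=48 B=33 C=49 D=32] avail[A=48 B=30 C=45 D=32] open={R1,R2}
Step 3: reserve R3 D 3 -> on_hand[A=48 B=33 C=49 D=32] avail[A=48 B=30 C=45 D=29] open={R1,R2,R3}
Step 4: cancel R3 -> on_hand[A=48 B=33 C=49 D=32] avail[A=48 B=30 C=45 D=32] open={R1,R2}
Step 5: reserve R4 A 5 -> on_hand[A=48 B=33 C=49 D=32] avail[A=43 B=30 C=45 D=32] open={R1,R2,R4}
Step 6: reserve R5 A 3 -> on_hand[A=48 B=33 C=49 D=32] avail[A=40 B=30 C=45 D=32] open={R1,R2,R4,R5}
Step 7: cancel R5 -> on_hand[A=48 B=33 C=49 D=32] avail[A=43 B=30 C=45 D=32] open={R1,R2,R4}
Step 8: reserve R6 B 7 -> on_hand[A=48 B=33 C=49 D=32] avail[A=43 B=23 C=45 D=32] open={R1,R2,R4,R6}
Step 9: commit R1 -> on_hand[A=48 B=30 C=49 D=32] avail[A=43 B=23 C=45 D=32] open={R2,R4,R6}
Step 10: commit R4 -> on_hand[A=43 B=30 C=49 D=32] avail[A=43 B=23 C=45 D=32] open={R2,R6}
Step 11: commit R2 -> on_hand[A=43 B=30 C=45 D=32] avail[A=43 B=23 C=45 D=32] open={R6}
Step 12: commit R6 -> on_hand[A=43 B=23 C=45 D=32] avail[A=43 B=23 C=45 D=32] open={}
Step 13: reserve R7 C 3 -> on_hand[A=43 B=23 C=45 D=32] avail[A=43 B=23 C=42 D=32] open={R7}
Step 14: cancel R7 -> on_hand[A=43 B=23 C=45 D=32] avail[A=43 B=23 C=45 D=32] open={}
Step 15: reserve R8 C 9 -> on_hand[A=43 B=23 C=45 D=32] avail[A=43 B=23 C=36 D=32] open={R8}
Step 16: reserve R9 D 5 -> on_hand[A=43 B=23 C=45 D=32] avail[A=43 B=23 C=36 D=27] open={R8,R9}
Step 17: commit R9 -> on_hand[A=43 B=23 C=45 D=27] avail[A=43 B=23 C=36 D=27] open={R8}
Final available[C] = 36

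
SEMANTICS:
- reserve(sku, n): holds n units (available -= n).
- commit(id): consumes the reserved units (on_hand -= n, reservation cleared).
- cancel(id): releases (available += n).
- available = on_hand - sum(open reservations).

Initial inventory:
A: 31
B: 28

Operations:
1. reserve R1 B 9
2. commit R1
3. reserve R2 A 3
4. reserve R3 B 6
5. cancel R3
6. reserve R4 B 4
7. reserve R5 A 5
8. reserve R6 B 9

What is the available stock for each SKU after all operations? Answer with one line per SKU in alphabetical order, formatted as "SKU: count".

Step 1: reserve R1 B 9 -> on_hand[A=31 B=28] avail[A=31 B=19] open={R1}
Step 2: commit R1 -> on_hand[A=31 B=19] avail[A=31 B=19] open={}
Step 3: reserve R2 A 3 -> on_hand[A=31 B=19] avail[A=28 B=19] open={R2}
Step 4: reserve R3 B 6 -> on_hand[A=31 B=19] avail[A=28 B=13] open={R2,R3}
Step 5: cancel R3 -> on_hand[A=31 B=19] avail[A=28 B=19] open={R2}
Step 6: reserve R4 B 4 -> on_hand[A=31 B=19] avail[A=28 B=15] open={R2,R4}
Step 7: reserve R5 A 5 -> on_hand[A=31 B=19] avail[A=23 B=15] open={R2,R4,R5}
Step 8: reserve R6 B 9 -> on_hand[A=31 B=19] avail[A=23 B=6] open={R2,R4,R5,R6}

Answer: A: 23
B: 6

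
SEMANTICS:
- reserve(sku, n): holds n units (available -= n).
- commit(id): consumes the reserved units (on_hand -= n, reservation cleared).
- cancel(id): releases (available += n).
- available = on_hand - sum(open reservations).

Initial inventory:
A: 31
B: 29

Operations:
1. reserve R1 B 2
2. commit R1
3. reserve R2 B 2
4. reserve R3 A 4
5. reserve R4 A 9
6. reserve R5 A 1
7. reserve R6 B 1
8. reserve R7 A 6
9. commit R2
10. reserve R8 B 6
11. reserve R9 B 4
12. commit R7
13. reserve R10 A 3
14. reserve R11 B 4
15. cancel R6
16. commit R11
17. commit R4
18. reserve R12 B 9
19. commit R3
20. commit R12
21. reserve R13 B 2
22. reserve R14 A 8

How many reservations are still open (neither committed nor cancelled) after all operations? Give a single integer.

Step 1: reserve R1 B 2 -> on_hand[A=31 B=29] avail[A=31 B=27] open={R1}
Step 2: commit R1 -> on_hand[A=31 B=27] avail[A=31 B=27] open={}
Step 3: reserve R2 B 2 -> on_hand[A=31 B=27] avail[A=31 B=25] open={R2}
Step 4: reserve R3 A 4 -> on_hand[A=31 B=27] avail[A=27 B=25] open={R2,R3}
Step 5: reserve R4 A 9 -> on_hand[A=31 B=27] avail[A=18 B=25] open={R2,R3,R4}
Step 6: reserve R5 A 1 -> on_hand[A=31 B=27] avail[A=17 B=25] open={R2,R3,R4,R5}
Step 7: reserve R6 B 1 -> on_hand[A=31 B=27] avail[A=17 B=24] open={R2,R3,R4,R5,R6}
Step 8: reserve R7 A 6 -> on_hand[A=31 B=27] avail[A=11 B=24] open={R2,R3,R4,R5,R6,R7}
Step 9: commit R2 -> on_hand[A=31 B=25] avail[A=11 B=24] open={R3,R4,R5,R6,R7}
Step 10: reserve R8 B 6 -> on_hand[A=31 B=25] avail[A=11 B=18] open={R3,R4,R5,R6,R7,R8}
Step 11: reserve R9 B 4 -> on_hand[A=31 B=25] avail[A=11 B=14] open={R3,R4,R5,R6,R7,R8,R9}
Step 12: commit R7 -> on_hand[A=25 B=25] avail[A=11 B=14] open={R3,R4,R5,R6,R8,R9}
Step 13: reserve R10 A 3 -> on_hand[A=25 B=25] avail[A=8 B=14] open={R10,R3,R4,R5,R6,R8,R9}
Step 14: reserve R11 B 4 -> on_hand[A=25 B=25] avail[A=8 B=10] open={R10,R11,R3,R4,R5,R6,R8,R9}
Step 15: cancel R6 -> on_hand[A=25 B=25] avail[A=8 B=11] open={R10,R11,R3,R4,R5,R8,R9}
Step 16: commit R11 -> on_hand[A=25 B=21] avail[A=8 B=11] open={R10,R3,R4,R5,R8,R9}
Step 17: commit R4 -> on_hand[A=16 B=21] avail[A=8 B=11] open={R10,R3,R5,R8,R9}
Step 18: reserve R12 B 9 -> on_hand[A=16 B=21] avail[A=8 B=2] open={R10,R12,R3,R5,R8,R9}
Step 19: commit R3 -> on_hand[A=12 B=21] avail[A=8 B=2] open={R10,R12,R5,R8,R9}
Step 20: commit R12 -> on_hand[A=12 B=12] avail[A=8 B=2] open={R10,R5,R8,R9}
Step 21: reserve R13 B 2 -> on_hand[A=12 B=12] avail[A=8 B=0] open={R10,R13,R5,R8,R9}
Step 22: reserve R14 A 8 -> on_hand[A=12 B=12] avail[A=0 B=0] open={R10,R13,R14,R5,R8,R9}
Open reservations: ['R10', 'R13', 'R14', 'R5', 'R8', 'R9'] -> 6

Answer: 6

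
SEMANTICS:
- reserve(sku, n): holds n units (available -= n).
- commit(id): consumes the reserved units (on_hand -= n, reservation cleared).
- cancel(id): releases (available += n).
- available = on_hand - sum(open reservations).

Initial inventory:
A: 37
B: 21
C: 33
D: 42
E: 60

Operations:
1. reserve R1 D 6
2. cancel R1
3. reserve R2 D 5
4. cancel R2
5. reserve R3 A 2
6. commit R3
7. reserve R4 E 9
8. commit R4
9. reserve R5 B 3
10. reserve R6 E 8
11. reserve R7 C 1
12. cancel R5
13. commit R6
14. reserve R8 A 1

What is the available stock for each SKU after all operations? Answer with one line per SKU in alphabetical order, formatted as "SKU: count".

Answer: A: 34
B: 21
C: 32
D: 42
E: 43

Derivation:
Step 1: reserve R1 D 6 -> on_hand[A=37 B=21 C=33 D=42 E=60] avail[A=37 B=21 C=33 D=36 E=60] open={R1}
Step 2: cancel R1 -> on_hand[A=37 B=21 C=33 D=42 E=60] avail[A=37 B=21 C=33 D=42 E=60] open={}
Step 3: reserve R2 D 5 -> on_hand[A=37 B=21 C=33 D=42 E=60] avail[A=37 B=21 C=33 D=37 E=60] open={R2}
Step 4: cancel R2 -> on_hand[A=37 B=21 C=33 D=42 E=60] avail[A=37 B=21 C=33 D=42 E=60] open={}
Step 5: reserve R3 A 2 -> on_hand[A=37 B=21 C=33 D=42 E=60] avail[A=35 B=21 C=33 D=42 E=60] open={R3}
Step 6: commit R3 -> on_hand[A=35 B=21 C=33 D=42 E=60] avail[A=35 B=21 C=33 D=42 E=60] open={}
Step 7: reserve R4 E 9 -> on_hand[A=35 B=21 C=33 D=42 E=60] avail[A=35 B=21 C=33 D=42 E=51] open={R4}
Step 8: commit R4 -> on_hand[A=35 B=21 C=33 D=42 E=51] avail[A=35 B=21 C=33 D=42 E=51] open={}
Step 9: reserve R5 B 3 -> on_hand[A=35 B=21 C=33 D=42 E=51] avail[A=35 B=18 C=33 D=42 E=51] open={R5}
Step 10: reserve R6 E 8 -> on_hand[A=35 B=21 C=33 D=42 E=51] avail[A=35 B=18 C=33 D=42 E=43] open={R5,R6}
Step 11: reserve R7 C 1 -> on_hand[A=35 B=21 C=33 D=42 E=51] avail[A=35 B=18 C=32 D=42 E=43] open={R5,R6,R7}
Step 12: cancel R5 -> on_hand[A=35 B=21 C=33 D=42 E=51] avail[A=35 B=21 C=32 D=42 E=43] open={R6,R7}
Step 13: commit R6 -> on_hand[A=35 B=21 C=33 D=42 E=43] avail[A=35 B=21 C=32 D=42 E=43] open={R7}
Step 14: reserve R8 A 1 -> on_hand[A=35 B=21 C=33 D=42 E=43] avail[A=34 B=21 C=32 D=42 E=43] open={R7,R8}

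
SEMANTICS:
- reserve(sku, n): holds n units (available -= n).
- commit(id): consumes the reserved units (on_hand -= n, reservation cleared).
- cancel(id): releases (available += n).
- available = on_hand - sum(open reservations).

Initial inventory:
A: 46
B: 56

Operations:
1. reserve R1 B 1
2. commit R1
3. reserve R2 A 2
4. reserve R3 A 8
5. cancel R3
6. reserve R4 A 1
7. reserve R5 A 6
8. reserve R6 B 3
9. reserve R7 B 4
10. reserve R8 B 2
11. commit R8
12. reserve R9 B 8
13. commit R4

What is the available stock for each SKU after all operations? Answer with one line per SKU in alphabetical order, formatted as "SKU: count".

Answer: A: 37
B: 38

Derivation:
Step 1: reserve R1 B 1 -> on_hand[A=46 B=56] avail[A=46 B=55] open={R1}
Step 2: commit R1 -> on_hand[A=46 B=55] avail[A=46 B=55] open={}
Step 3: reserve R2 A 2 -> on_hand[A=46 B=55] avail[A=44 B=55] open={R2}
Step 4: reserve R3 A 8 -> on_hand[A=46 B=55] avail[A=36 B=55] open={R2,R3}
Step 5: cancel R3 -> on_hand[A=46 B=55] avail[A=44 B=55] open={R2}
Step 6: reserve R4 A 1 -> on_hand[A=46 B=55] avail[A=43 B=55] open={R2,R4}
Step 7: reserve R5 A 6 -> on_hand[A=46 B=55] avail[A=37 B=55] open={R2,R4,R5}
Step 8: reserve R6 B 3 -> on_hand[A=46 B=55] avail[A=37 B=52] open={R2,R4,R5,R6}
Step 9: reserve R7 B 4 -> on_hand[A=46 B=55] avail[A=37 B=48] open={R2,R4,R5,R6,R7}
Step 10: reserve R8 B 2 -> on_hand[A=46 B=55] avail[A=37 B=46] open={R2,R4,R5,R6,R7,R8}
Step 11: commit R8 -> on_hand[A=46 B=53] avail[A=37 B=46] open={R2,R4,R5,R6,R7}
Step 12: reserve R9 B 8 -> on_hand[A=46 B=53] avail[A=37 B=38] open={R2,R4,R5,R6,R7,R9}
Step 13: commit R4 -> on_hand[A=45 B=53] avail[A=37 B=38] open={R2,R5,R6,R7,R9}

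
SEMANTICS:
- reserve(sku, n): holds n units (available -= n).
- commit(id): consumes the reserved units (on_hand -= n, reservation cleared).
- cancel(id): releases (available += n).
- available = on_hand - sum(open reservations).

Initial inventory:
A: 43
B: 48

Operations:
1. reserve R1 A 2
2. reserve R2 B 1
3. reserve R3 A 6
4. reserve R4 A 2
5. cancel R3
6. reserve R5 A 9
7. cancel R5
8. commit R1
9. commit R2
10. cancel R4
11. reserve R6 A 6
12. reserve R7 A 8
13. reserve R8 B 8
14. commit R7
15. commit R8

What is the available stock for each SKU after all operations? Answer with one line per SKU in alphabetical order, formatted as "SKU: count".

Step 1: reserve R1 A 2 -> on_hand[A=43 B=48] avail[A=41 B=48] open={R1}
Step 2: reserve R2 B 1 -> on_hand[A=43 B=48] avail[A=41 B=47] open={R1,R2}
Step 3: reserve R3 A 6 -> on_hand[A=43 B=48] avail[A=35 B=47] open={R1,R2,R3}
Step 4: reserve R4 A 2 -> on_hand[A=43 B=48] avail[A=33 B=47] open={R1,R2,R3,R4}
Step 5: cancel R3 -> on_hand[A=43 B=48] avail[A=39 B=47] open={R1,R2,R4}
Step 6: reserve R5 A 9 -> on_hand[A=43 B=48] avail[A=30 B=47] open={R1,R2,R4,R5}
Step 7: cancel R5 -> on_hand[A=43 B=48] avail[A=39 B=47] open={R1,R2,R4}
Step 8: commit R1 -> on_hand[A=41 B=48] avail[A=39 B=47] open={R2,R4}
Step 9: commit R2 -> on_hand[A=41 B=47] avail[A=39 B=47] open={R4}
Step 10: cancel R4 -> on_hand[A=41 B=47] avail[A=41 B=47] open={}
Step 11: reserve R6 A 6 -> on_hand[A=41 B=47] avail[A=35 B=47] open={R6}
Step 12: reserve R7 A 8 -> on_hand[A=41 B=47] avail[A=27 B=47] open={R6,R7}
Step 13: reserve R8 B 8 -> on_hand[A=41 B=47] avail[A=27 B=39] open={R6,R7,R8}
Step 14: commit R7 -> on_hand[A=33 B=47] avail[A=27 B=39] open={R6,R8}
Step 15: commit R8 -> on_hand[A=33 B=39] avail[A=27 B=39] open={R6}

Answer: A: 27
B: 39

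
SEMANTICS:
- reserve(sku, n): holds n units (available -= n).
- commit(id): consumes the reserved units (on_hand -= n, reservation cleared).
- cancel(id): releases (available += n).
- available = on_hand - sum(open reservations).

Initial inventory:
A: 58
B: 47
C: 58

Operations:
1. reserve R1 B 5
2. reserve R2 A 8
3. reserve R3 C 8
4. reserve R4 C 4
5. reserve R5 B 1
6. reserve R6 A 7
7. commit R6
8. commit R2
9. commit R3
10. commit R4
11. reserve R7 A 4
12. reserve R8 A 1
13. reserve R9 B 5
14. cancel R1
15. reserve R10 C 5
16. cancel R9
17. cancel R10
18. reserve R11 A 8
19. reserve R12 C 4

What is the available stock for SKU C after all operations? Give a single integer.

Answer: 42

Derivation:
Step 1: reserve R1 B 5 -> on_hand[A=58 B=47 C=58] avail[A=58 B=42 C=58] open={R1}
Step 2: reserve R2 A 8 -> on_hand[A=58 B=47 C=58] avail[A=50 B=42 C=58] open={R1,R2}
Step 3: reserve R3 C 8 -> on_hand[A=58 B=47 C=58] avail[A=50 B=42 C=50] open={R1,R2,R3}
Step 4: reserve R4 C 4 -> on_hand[A=58 B=47 C=58] avail[A=50 B=42 C=46] open={R1,R2,R3,R4}
Step 5: reserve R5 B 1 -> on_hand[A=58 B=47 C=58] avail[A=50 B=41 C=46] open={R1,R2,R3,R4,R5}
Step 6: reserve R6 A 7 -> on_hand[A=58 B=47 C=58] avail[A=43 B=41 C=46] open={R1,R2,R3,R4,R5,R6}
Step 7: commit R6 -> on_hand[A=51 B=47 C=58] avail[A=43 B=41 C=46] open={R1,R2,R3,R4,R5}
Step 8: commit R2 -> on_hand[A=43 B=47 C=58] avail[A=43 B=41 C=46] open={R1,R3,R4,R5}
Step 9: commit R3 -> on_hand[A=43 B=47 C=50] avail[A=43 B=41 C=46] open={R1,R4,R5}
Step 10: commit R4 -> on_hand[A=43 B=47 C=46] avail[A=43 B=41 C=46] open={R1,R5}
Step 11: reserve R7 A 4 -> on_hand[A=43 B=47 C=46] avail[A=39 B=41 C=46] open={R1,R5,R7}
Step 12: reserve R8 A 1 -> on_hand[A=43 B=47 C=46] avail[A=38 B=41 C=46] open={R1,R5,R7,R8}
Step 13: reserve R9 B 5 -> on_hand[A=43 B=47 C=46] avail[A=38 B=36 C=46] open={R1,R5,R7,R8,R9}
Step 14: cancel R1 -> on_hand[A=43 B=47 C=46] avail[A=38 B=41 C=46] open={R5,R7,R8,R9}
Step 15: reserve R10 C 5 -> on_hand[A=43 B=47 C=46] avail[A=38 B=41 C=41] open={R10,R5,R7,R8,R9}
Step 16: cancel R9 -> on_hand[A=43 B=47 C=46] avail[A=38 B=46 C=41] open={R10,R5,R7,R8}
Step 17: cancel R10 -> on_hand[A=43 B=47 C=46] avail[A=38 B=46 C=46] open={R5,R7,R8}
Step 18: reserve R11 A 8 -> on_hand[A=43 B=47 C=46] avail[A=30 B=46 C=46] open={R11,R5,R7,R8}
Step 19: reserve R12 C 4 -> on_hand[A=43 B=47 C=46] avail[A=30 B=46 C=42] open={R11,R12,R5,R7,R8}
Final available[C] = 42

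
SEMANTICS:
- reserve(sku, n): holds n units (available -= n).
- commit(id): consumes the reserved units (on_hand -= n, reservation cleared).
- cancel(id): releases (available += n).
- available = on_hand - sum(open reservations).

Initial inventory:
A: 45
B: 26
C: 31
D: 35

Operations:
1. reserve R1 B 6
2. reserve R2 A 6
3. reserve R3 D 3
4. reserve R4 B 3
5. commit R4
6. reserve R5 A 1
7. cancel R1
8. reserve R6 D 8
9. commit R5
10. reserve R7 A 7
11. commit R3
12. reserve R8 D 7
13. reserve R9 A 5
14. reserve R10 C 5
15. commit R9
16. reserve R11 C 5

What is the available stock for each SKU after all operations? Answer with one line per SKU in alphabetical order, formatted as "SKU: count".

Answer: A: 26
B: 23
C: 21
D: 17

Derivation:
Step 1: reserve R1 B 6 -> on_hand[A=45 B=26 C=31 D=35] avail[A=45 B=20 C=31 D=35] open={R1}
Step 2: reserve R2 A 6 -> on_hand[A=45 B=26 C=31 D=35] avail[A=39 B=20 C=31 D=35] open={R1,R2}
Step 3: reserve R3 D 3 -> on_hand[A=45 B=26 C=31 D=35] avail[A=39 B=20 C=31 D=32] open={R1,R2,R3}
Step 4: reserve R4 B 3 -> on_hand[A=45 B=26 C=31 D=35] avail[A=39 B=17 C=31 D=32] open={R1,R2,R3,R4}
Step 5: commit R4 -> on_hand[A=45 B=23 C=31 D=35] avail[A=39 B=17 C=31 D=32] open={R1,R2,R3}
Step 6: reserve R5 A 1 -> on_hand[A=45 B=23 C=31 D=35] avail[A=38 B=17 C=31 D=32] open={R1,R2,R3,R5}
Step 7: cancel R1 -> on_hand[A=45 B=23 C=31 D=35] avail[A=38 B=23 C=31 D=32] open={R2,R3,R5}
Step 8: reserve R6 D 8 -> on_hand[A=45 B=23 C=31 D=35] avail[A=38 B=23 C=31 D=24] open={R2,R3,R5,R6}
Step 9: commit R5 -> on_hand[A=44 B=23 C=31 D=35] avail[A=38 B=23 C=31 D=24] open={R2,R3,R6}
Step 10: reserve R7 A 7 -> on_hand[A=44 B=23 C=31 D=35] avail[A=31 B=23 C=31 D=24] open={R2,R3,R6,R7}
Step 11: commit R3 -> on_hand[A=44 B=23 C=31 D=32] avail[A=31 B=23 C=31 D=24] open={R2,R6,R7}
Step 12: reserve R8 D 7 -> on_hand[A=44 B=23 C=31 D=32] avail[A=31 B=23 C=31 D=17] open={R2,R6,R7,R8}
Step 13: reserve R9 A 5 -> on_hand[A=44 B=23 C=31 D=32] avail[A=26 B=23 C=31 D=17] open={R2,R6,R7,R8,R9}
Step 14: reserve R10 C 5 -> on_hand[A=44 B=23 C=31 D=32] avail[A=26 B=23 C=26 D=17] open={R10,R2,R6,R7,R8,R9}
Step 15: commit R9 -> on_hand[A=39 B=23 C=31 D=32] avail[A=26 B=23 C=26 D=17] open={R10,R2,R6,R7,R8}
Step 16: reserve R11 C 5 -> on_hand[A=39 B=23 C=31 D=32] avail[A=26 B=23 C=21 D=17] open={R10,R11,R2,R6,R7,R8}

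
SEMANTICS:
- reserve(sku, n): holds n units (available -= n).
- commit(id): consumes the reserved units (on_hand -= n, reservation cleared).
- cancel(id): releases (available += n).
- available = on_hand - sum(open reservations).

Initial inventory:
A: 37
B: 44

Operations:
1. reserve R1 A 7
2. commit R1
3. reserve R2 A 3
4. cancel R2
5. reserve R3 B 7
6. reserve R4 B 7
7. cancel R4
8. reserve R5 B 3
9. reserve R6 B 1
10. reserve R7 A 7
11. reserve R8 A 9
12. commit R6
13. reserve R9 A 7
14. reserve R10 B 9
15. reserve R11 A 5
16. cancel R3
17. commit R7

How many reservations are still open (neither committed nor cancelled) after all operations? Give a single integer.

Answer: 5

Derivation:
Step 1: reserve R1 A 7 -> on_hand[A=37 B=44] avail[A=30 B=44] open={R1}
Step 2: commit R1 -> on_hand[A=30 B=44] avail[A=30 B=44] open={}
Step 3: reserve R2 A 3 -> on_hand[A=30 B=44] avail[A=27 B=44] open={R2}
Step 4: cancel R2 -> on_hand[A=30 B=44] avail[A=30 B=44] open={}
Step 5: reserve R3 B 7 -> on_hand[A=30 B=44] avail[A=30 B=37] open={R3}
Step 6: reserve R4 B 7 -> on_hand[A=30 B=44] avail[A=30 B=30] open={R3,R4}
Step 7: cancel R4 -> on_hand[A=30 B=44] avail[A=30 B=37] open={R3}
Step 8: reserve R5 B 3 -> on_hand[A=30 B=44] avail[A=30 B=34] open={R3,R5}
Step 9: reserve R6 B 1 -> on_hand[A=30 B=44] avail[A=30 B=33] open={R3,R5,R6}
Step 10: reserve R7 A 7 -> on_hand[A=30 B=44] avail[A=23 B=33] open={R3,R5,R6,R7}
Step 11: reserve R8 A 9 -> on_hand[A=30 B=44] avail[A=14 B=33] open={R3,R5,R6,R7,R8}
Step 12: commit R6 -> on_hand[A=30 B=43] avail[A=14 B=33] open={R3,R5,R7,R8}
Step 13: reserve R9 A 7 -> on_hand[A=30 B=43] avail[A=7 B=33] open={R3,R5,R7,R8,R9}
Step 14: reserve R10 B 9 -> on_hand[A=30 B=43] avail[A=7 B=24] open={R10,R3,R5,R7,R8,R9}
Step 15: reserve R11 A 5 -> on_hand[A=30 B=43] avail[A=2 B=24] open={R10,R11,R3,R5,R7,R8,R9}
Step 16: cancel R3 -> on_hand[A=30 B=43] avail[A=2 B=31] open={R10,R11,R5,R7,R8,R9}
Step 17: commit R7 -> on_hand[A=23 B=43] avail[A=2 B=31] open={R10,R11,R5,R8,R9}
Open reservations: ['R10', 'R11', 'R5', 'R8', 'R9'] -> 5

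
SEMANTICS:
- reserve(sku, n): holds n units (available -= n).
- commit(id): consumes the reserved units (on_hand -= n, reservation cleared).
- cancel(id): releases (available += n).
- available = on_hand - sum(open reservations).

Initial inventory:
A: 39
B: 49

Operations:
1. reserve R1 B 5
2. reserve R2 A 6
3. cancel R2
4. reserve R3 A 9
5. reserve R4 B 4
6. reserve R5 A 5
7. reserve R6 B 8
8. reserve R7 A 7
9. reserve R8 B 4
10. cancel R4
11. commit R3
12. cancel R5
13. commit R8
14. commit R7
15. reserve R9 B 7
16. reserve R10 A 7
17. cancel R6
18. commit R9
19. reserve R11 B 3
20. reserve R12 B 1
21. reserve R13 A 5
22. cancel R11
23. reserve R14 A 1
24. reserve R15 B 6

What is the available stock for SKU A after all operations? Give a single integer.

Answer: 10

Derivation:
Step 1: reserve R1 B 5 -> on_hand[A=39 B=49] avail[A=39 B=44] open={R1}
Step 2: reserve R2 A 6 -> on_hand[A=39 B=49] avail[A=33 B=44] open={R1,R2}
Step 3: cancel R2 -> on_hand[A=39 B=49] avail[A=39 B=44] open={R1}
Step 4: reserve R3 A 9 -> on_hand[A=39 B=49] avail[A=30 B=44] open={R1,R3}
Step 5: reserve R4 B 4 -> on_hand[A=39 B=49] avail[A=30 B=40] open={R1,R3,R4}
Step 6: reserve R5 A 5 -> on_hand[A=39 B=49] avail[A=25 B=40] open={R1,R3,R4,R5}
Step 7: reserve R6 B 8 -> on_hand[A=39 B=49] avail[A=25 B=32] open={R1,R3,R4,R5,R6}
Step 8: reserve R7 A 7 -> on_hand[A=39 B=49] avail[A=18 B=32] open={R1,R3,R4,R5,R6,R7}
Step 9: reserve R8 B 4 -> on_hand[A=39 B=49] avail[A=18 B=28] open={R1,R3,R4,R5,R6,R7,R8}
Step 10: cancel R4 -> on_hand[A=39 B=49] avail[A=18 B=32] open={R1,R3,R5,R6,R7,R8}
Step 11: commit R3 -> on_hand[A=30 B=49] avail[A=18 B=32] open={R1,R5,R6,R7,R8}
Step 12: cancel R5 -> on_hand[A=30 B=49] avail[A=23 B=32] open={R1,R6,R7,R8}
Step 13: commit R8 -> on_hand[A=30 B=45] avail[A=23 B=32] open={R1,R6,R7}
Step 14: commit R7 -> on_hand[A=23 B=45] avail[A=23 B=32] open={R1,R6}
Step 15: reserve R9 B 7 -> on_hand[A=23 B=45] avail[A=23 B=25] open={R1,R6,R9}
Step 16: reserve R10 A 7 -> on_hand[A=23 B=45] avail[A=16 B=25] open={R1,R10,R6,R9}
Step 17: cancel R6 -> on_hand[A=23 B=45] avail[A=16 B=33] open={R1,R10,R9}
Step 18: commit R9 -> on_hand[A=23 B=38] avail[A=16 B=33] open={R1,R10}
Step 19: reserve R11 B 3 -> on_hand[A=23 B=38] avail[A=16 B=30] open={R1,R10,R11}
Step 20: reserve R12 B 1 -> on_hand[A=23 B=38] avail[A=16 B=29] open={R1,R10,R11,R12}
Step 21: reserve R13 A 5 -> on_hand[A=23 B=38] avail[A=11 B=29] open={R1,R10,R11,R12,R13}
Step 22: cancel R11 -> on_hand[A=23 B=38] avail[A=11 B=32] open={R1,R10,R12,R13}
Step 23: reserve R14 A 1 -> on_hand[A=23 B=38] avail[A=10 B=32] open={R1,R10,R12,R13,R14}
Step 24: reserve R15 B 6 -> on_hand[A=23 B=38] avail[A=10 B=26] open={R1,R10,R12,R13,R14,R15}
Final available[A] = 10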